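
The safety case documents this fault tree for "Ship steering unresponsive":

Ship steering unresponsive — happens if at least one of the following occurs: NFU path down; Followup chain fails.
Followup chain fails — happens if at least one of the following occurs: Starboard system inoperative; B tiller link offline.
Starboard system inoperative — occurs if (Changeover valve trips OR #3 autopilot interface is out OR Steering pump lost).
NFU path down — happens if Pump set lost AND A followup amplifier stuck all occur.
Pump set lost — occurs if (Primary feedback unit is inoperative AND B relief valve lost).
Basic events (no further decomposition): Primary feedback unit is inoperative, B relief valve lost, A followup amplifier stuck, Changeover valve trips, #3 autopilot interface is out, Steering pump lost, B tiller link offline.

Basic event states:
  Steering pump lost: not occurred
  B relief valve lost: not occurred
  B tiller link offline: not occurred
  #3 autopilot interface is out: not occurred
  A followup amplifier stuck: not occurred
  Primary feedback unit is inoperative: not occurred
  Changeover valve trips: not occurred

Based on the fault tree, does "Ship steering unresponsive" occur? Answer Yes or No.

No

Pump set lost [AND]: Primary feedback unit is inoperative=not, B relief valve lost=not → not all inputs occur → does not occur.
NFU path down [AND]: Pump set lost=not, A followup amplifier stuck=not → not all inputs occur → does not occur.
Starboard system inoperative [OR]: Changeover valve trips=not, #3 autopilot interface is out=not, Steering pump lost=not → no input occurs → does not occur.
Followup chain fails [OR]: Starboard system inoperative=not, B tiller link offline=not → no input occurs → does not occur.
Ship steering unresponsive [OR]: NFU path down=not, Followup chain fails=not → no input occurs → does not occur.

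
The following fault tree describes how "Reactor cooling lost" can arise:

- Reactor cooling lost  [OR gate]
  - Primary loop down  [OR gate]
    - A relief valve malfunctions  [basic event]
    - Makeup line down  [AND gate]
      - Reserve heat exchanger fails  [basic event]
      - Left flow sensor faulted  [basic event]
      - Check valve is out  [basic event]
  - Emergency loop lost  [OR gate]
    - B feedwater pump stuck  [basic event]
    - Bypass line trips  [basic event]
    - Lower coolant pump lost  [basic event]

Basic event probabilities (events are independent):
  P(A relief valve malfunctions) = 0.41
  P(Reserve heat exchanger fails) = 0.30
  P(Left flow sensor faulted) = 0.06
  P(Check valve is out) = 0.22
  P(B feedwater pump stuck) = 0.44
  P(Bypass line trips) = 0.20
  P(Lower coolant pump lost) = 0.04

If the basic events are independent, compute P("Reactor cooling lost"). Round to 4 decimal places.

0.7473

P(Makeup line down) [AND] = 0.30 × 0.06 × 0.22 = 0.003960
P(Primary loop down) [OR] = 1 − (1−0.41) × (1−0.003960) = 0.412336
P(Emergency loop lost) [OR] = 1 − (1−0.44) × (1−0.20) × (1−0.04) = 0.569920
P(Reactor cooling lost) [OR] = 1 − (1−0.412336) × (1−0.569920) = 0.747257
Rounded to 4 decimal places: P(Reactor cooling lost) ≈ 0.7473.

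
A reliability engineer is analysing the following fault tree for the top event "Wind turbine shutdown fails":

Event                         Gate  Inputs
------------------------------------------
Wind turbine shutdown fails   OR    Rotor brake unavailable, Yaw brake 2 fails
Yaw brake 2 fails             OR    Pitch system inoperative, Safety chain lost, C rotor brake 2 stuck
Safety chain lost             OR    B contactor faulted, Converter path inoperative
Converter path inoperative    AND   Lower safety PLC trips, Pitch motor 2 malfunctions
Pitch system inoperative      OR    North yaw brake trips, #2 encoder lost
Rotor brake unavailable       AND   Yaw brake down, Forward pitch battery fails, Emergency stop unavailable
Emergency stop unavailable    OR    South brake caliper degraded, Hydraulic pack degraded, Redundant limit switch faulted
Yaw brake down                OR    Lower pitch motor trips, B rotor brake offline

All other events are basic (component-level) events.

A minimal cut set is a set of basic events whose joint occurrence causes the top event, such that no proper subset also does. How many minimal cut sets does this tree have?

11

Yaw brake down [OR]: union of children's cut sets → 2 cut set(s).
Emergency stop unavailable [OR]: union of children's cut sets → 3 cut set(s).
Rotor brake unavailable [AND]: one cut set from each child combined → 2 × 1 × 3 = 6 cut set(s).
Pitch system inoperative [OR]: union of children's cut sets → 2 cut set(s).
Converter path inoperative [AND]: one cut set from each child combined → 1 × 1 = 1 cut set(s).
Safety chain lost [OR]: union of children's cut sets → 2 cut set(s).
Yaw brake 2 fails [OR]: union of children's cut sets → 5 cut set(s).
Wind turbine shutdown fails [OR]: union of children's cut sets → 11 cut set(s).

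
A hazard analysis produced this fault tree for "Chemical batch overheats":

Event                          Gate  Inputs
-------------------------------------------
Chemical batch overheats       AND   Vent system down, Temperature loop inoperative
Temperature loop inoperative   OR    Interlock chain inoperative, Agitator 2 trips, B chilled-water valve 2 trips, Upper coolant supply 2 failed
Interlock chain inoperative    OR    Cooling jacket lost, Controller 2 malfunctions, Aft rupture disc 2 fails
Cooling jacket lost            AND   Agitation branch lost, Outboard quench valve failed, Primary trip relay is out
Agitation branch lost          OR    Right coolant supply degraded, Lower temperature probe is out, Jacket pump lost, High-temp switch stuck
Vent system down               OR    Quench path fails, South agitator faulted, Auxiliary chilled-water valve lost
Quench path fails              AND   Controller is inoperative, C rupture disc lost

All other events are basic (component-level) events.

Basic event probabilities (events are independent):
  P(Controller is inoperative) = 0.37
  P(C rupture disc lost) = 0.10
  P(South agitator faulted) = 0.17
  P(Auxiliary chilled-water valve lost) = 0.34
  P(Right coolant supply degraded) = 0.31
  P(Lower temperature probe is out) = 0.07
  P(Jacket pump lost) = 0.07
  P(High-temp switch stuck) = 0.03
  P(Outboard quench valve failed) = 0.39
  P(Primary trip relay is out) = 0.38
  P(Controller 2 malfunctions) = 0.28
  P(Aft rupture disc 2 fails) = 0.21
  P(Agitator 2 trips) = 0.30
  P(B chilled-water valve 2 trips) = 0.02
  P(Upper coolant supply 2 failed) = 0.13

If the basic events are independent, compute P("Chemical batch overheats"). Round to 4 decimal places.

0.3221

P(Quench path fails) [AND] = 0.37 × 0.10 = 0.037000
P(Vent system down) [OR] = 1 − (1−0.037000) × (1−0.17) × (1−0.34) = 0.472469
P(Agitation branch lost) [OR] = 1 − (1−0.31) × (1−0.07) × (1−0.07) × (1−0.03) = 0.421122
P(Cooling jacket lost) [AND] = 0.421122 × 0.39 × 0.38 = 0.062410
P(Interlock chain inoperative) [OR] = 1 − (1−0.062410) × (1−0.28) × (1−0.21) = 0.466699
P(Temperature loop inoperative) [OR] = 1 − (1−0.466699) × (1−0.30) × (1−0.02) × (1−0.13) = 0.681715
P(Chemical batch overheats) [AND] = 0.472469 × 0.681715 = 0.322089
Rounded to 4 decimal places: P(Chemical batch overheats) ≈ 0.3221.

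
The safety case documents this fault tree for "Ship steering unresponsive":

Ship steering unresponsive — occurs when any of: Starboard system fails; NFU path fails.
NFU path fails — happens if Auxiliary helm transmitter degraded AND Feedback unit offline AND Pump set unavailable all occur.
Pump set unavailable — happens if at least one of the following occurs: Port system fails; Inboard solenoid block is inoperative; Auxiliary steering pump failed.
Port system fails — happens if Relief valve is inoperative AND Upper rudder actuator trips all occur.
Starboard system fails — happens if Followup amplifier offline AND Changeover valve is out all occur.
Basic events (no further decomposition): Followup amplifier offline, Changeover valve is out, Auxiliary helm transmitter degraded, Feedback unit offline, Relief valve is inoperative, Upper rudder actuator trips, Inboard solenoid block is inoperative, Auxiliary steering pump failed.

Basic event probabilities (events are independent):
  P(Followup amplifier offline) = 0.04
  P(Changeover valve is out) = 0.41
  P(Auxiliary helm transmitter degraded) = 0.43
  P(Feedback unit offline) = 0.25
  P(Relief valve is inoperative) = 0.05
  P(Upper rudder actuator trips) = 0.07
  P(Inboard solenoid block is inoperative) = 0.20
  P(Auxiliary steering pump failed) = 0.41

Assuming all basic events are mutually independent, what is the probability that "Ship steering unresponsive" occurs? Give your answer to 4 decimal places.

0.0724

P(Starboard system fails) [AND] = 0.04 × 0.41 = 0.016400
P(Port system fails) [AND] = 0.05 × 0.07 = 0.003500
P(Pump set unavailable) [OR] = 1 − (1−0.003500) × (1−0.20) × (1−0.41) = 0.529652
P(NFU path fails) [AND] = 0.43 × 0.25 × 0.529652 = 0.056938
P(Ship steering unresponsive) [OR] = 1 − (1−0.016400) × (1−0.056938) = 0.072404
Rounded to 4 decimal places: P(Ship steering unresponsive) ≈ 0.0724.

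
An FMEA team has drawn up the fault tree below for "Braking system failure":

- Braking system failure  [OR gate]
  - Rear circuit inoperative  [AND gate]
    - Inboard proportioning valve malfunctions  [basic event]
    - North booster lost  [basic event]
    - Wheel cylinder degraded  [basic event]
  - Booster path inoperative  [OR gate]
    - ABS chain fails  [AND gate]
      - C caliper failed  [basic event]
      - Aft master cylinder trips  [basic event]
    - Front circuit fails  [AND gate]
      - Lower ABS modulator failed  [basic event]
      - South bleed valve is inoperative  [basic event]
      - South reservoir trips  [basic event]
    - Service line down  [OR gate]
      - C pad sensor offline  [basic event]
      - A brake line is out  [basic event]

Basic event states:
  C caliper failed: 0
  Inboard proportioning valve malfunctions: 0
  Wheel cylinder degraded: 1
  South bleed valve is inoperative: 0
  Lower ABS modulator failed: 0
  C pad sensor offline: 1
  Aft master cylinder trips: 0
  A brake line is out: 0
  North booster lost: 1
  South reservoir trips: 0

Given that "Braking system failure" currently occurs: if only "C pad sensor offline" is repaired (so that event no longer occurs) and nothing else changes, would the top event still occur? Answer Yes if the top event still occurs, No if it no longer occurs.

Counterfactual: set "C pad sensor offline" to not occurred.
Rear circuit inoperative [AND]: Inboard proportioning valve malfunctions=not, North booster lost=occurs, Wheel cylinder degraded=occurs → not all inputs occur → does not occur.
ABS chain fails [AND]: C caliper failed=not, Aft master cylinder trips=not → not all inputs occur → does not occur.
Front circuit fails [AND]: Lower ABS modulator failed=not, South bleed valve is inoperative=not, South reservoir trips=not → not all inputs occur → does not occur.
Service line down [OR]: C pad sensor offline=not, A brake line is out=not → no input occurs → does not occur.
Booster path inoperative [OR]: ABS chain fails=not, Front circuit fails=not, Service line down=not → no input occurs → does not occur.
Braking system failure [OR]: Rear circuit inoperative=not, Booster path inoperative=not → no input occurs → does not occur.

No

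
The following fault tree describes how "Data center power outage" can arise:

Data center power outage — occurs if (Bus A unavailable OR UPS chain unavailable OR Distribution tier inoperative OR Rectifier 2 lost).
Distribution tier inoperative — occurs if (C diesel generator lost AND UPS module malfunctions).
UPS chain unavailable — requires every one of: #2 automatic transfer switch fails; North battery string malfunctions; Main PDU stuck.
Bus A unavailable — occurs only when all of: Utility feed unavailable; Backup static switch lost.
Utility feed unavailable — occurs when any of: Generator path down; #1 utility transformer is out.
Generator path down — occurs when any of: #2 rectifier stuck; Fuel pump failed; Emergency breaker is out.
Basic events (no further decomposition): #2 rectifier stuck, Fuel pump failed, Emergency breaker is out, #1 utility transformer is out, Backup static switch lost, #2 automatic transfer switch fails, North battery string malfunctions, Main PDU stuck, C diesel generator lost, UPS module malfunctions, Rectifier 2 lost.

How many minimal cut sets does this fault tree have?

7

Generator path down [OR]: union of children's cut sets → 3 cut set(s).
Utility feed unavailable [OR]: union of children's cut sets → 4 cut set(s).
Bus A unavailable [AND]: one cut set from each child combined → 4 × 1 = 4 cut set(s).
UPS chain unavailable [AND]: one cut set from each child combined → 1 × 1 × 1 = 1 cut set(s).
Distribution tier inoperative [AND]: one cut set from each child combined → 1 × 1 = 1 cut set(s).
Data center power outage [OR]: union of children's cut sets → 7 cut set(s).
Minimal cut sets: {#2 rectifier stuck, Backup static switch lost}; {Backup static switch lost, Fuel pump failed}; {Backup static switch lost, Emergency breaker is out}; {#1 utility transformer is out, Backup static switch lost}; {#2 automatic transfer switch fails, Main PDU stuck, North battery string malfunctions}; {C diesel generator lost, UPS module malfunctions}; {Rectifier 2 lost}.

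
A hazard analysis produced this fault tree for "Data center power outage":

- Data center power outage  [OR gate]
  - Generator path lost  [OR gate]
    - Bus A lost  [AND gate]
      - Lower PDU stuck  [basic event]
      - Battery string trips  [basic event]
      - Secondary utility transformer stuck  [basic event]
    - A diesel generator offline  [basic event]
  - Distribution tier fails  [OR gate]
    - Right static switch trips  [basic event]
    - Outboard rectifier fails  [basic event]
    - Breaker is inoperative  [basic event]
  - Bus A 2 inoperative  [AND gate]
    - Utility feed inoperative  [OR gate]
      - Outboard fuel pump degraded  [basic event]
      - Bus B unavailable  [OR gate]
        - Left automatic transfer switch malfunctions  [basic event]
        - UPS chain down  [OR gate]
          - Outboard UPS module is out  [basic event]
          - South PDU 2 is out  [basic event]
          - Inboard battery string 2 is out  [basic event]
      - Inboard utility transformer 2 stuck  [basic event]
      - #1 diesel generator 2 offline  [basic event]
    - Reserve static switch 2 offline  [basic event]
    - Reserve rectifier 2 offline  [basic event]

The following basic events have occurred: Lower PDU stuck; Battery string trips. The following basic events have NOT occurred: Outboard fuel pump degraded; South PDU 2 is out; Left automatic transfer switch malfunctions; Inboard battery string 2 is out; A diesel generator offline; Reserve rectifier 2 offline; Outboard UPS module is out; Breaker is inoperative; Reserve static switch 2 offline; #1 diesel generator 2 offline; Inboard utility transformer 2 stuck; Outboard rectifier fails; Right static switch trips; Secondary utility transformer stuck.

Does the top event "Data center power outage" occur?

Bus A lost [AND]: Lower PDU stuck=occurs, Battery string trips=occurs, Secondary utility transformer stuck=not → not all inputs occur → does not occur.
Generator path lost [OR]: Bus A lost=not, A diesel generator offline=not → no input occurs → does not occur.
Distribution tier fails [OR]: Right static switch trips=not, Outboard rectifier fails=not, Breaker is inoperative=not → no input occurs → does not occur.
UPS chain down [OR]: Outboard UPS module is out=not, South PDU 2 is out=not, Inboard battery string 2 is out=not → no input occurs → does not occur.
Bus B unavailable [OR]: Left automatic transfer switch malfunctions=not, UPS chain down=not → no input occurs → does not occur.
Utility feed inoperative [OR]: Outboard fuel pump degraded=not, Bus B unavailable=not, Inboard utility transformer 2 stuck=not, #1 diesel generator 2 offline=not → no input occurs → does not occur.
Bus A 2 inoperative [AND]: Utility feed inoperative=not, Reserve static switch 2 offline=not, Reserve rectifier 2 offline=not → not all inputs occur → does not occur.
Data center power outage [OR]: Generator path lost=not, Distribution tier fails=not, Bus A 2 inoperative=not → no input occurs → does not occur.

No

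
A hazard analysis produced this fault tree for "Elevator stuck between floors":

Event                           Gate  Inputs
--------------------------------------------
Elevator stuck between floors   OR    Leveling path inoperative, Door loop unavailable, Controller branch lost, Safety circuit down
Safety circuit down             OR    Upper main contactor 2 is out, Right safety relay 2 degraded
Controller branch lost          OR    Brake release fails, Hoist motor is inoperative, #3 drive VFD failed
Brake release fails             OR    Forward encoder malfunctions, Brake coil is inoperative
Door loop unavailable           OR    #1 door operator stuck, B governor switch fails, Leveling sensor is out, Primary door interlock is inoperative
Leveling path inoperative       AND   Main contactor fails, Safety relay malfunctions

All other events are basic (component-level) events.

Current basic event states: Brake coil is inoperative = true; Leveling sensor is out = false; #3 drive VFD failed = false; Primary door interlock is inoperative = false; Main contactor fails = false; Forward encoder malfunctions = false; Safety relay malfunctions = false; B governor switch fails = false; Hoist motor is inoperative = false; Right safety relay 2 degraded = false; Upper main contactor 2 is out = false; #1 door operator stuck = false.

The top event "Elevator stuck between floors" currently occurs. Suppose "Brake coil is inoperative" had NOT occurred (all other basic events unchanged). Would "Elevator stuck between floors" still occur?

Counterfactual: set "Brake coil is inoperative" to not occurred.
Leveling path inoperative [AND]: Main contactor fails=not, Safety relay malfunctions=not → not all inputs occur → does not occur.
Door loop unavailable [OR]: #1 door operator stuck=not, B governor switch fails=not, Leveling sensor is out=not, Primary door interlock is inoperative=not → no input occurs → does not occur.
Brake release fails [OR]: Forward encoder malfunctions=not, Brake coil is inoperative=not → no input occurs → does not occur.
Controller branch lost [OR]: Brake release fails=not, Hoist motor is inoperative=not, #3 drive VFD failed=not → no input occurs → does not occur.
Safety circuit down [OR]: Upper main contactor 2 is out=not, Right safety relay 2 degraded=not → no input occurs → does not occur.
Elevator stuck between floors [OR]: Leveling path inoperative=not, Door loop unavailable=not, Controller branch lost=not, Safety circuit down=not → no input occurs → does not occur.

No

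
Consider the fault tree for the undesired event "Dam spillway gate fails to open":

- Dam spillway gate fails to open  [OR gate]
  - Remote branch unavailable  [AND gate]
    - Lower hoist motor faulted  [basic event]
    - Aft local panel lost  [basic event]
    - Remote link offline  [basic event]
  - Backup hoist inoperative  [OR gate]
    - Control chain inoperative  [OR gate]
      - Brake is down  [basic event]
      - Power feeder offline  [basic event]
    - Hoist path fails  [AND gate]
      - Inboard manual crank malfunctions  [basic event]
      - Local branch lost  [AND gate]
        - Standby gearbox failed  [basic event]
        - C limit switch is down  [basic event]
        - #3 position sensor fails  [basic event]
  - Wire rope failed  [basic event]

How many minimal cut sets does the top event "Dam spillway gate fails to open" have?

5

Remote branch unavailable [AND]: one cut set from each child combined → 1 × 1 × 1 = 1 cut set(s).
Control chain inoperative [OR]: union of children's cut sets → 2 cut set(s).
Local branch lost [AND]: one cut set from each child combined → 1 × 1 × 1 = 1 cut set(s).
Hoist path fails [AND]: one cut set from each child combined → 1 × 1 = 1 cut set(s).
Backup hoist inoperative [OR]: union of children's cut sets → 3 cut set(s).
Dam spillway gate fails to open [OR]: union of children's cut sets → 5 cut set(s).
Minimal cut sets: {Aft local panel lost, Lower hoist motor faulted, Remote link offline}; {Brake is down}; {Power feeder offline}; {#3 position sensor fails, C limit switch is down, Inboard manual crank malfunctions, Standby gearbox failed}; {Wire rope failed}.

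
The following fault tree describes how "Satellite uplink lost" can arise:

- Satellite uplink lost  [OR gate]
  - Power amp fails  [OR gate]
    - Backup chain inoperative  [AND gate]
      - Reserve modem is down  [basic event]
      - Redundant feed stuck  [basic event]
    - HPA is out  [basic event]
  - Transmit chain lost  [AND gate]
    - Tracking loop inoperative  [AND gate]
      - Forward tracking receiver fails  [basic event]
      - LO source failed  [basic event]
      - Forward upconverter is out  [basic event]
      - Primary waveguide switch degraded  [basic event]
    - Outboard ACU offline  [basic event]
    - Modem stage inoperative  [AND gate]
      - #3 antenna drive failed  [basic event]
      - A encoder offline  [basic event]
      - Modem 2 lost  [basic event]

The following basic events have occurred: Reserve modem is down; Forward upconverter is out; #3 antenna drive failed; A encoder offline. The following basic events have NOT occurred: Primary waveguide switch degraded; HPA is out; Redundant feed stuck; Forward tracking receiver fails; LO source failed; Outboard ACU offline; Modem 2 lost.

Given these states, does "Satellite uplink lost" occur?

No

Backup chain inoperative [AND]: Reserve modem is down=occurs, Redundant feed stuck=not → not all inputs occur → does not occur.
Power amp fails [OR]: Backup chain inoperative=not, HPA is out=not → no input occurs → does not occur.
Tracking loop inoperative [AND]: Forward tracking receiver fails=not, LO source failed=not, Forward upconverter is out=occurs, Primary waveguide switch degraded=not → not all inputs occur → does not occur.
Modem stage inoperative [AND]: #3 antenna drive failed=occurs, A encoder offline=occurs, Modem 2 lost=not → not all inputs occur → does not occur.
Transmit chain lost [AND]: Tracking loop inoperative=not, Outboard ACU offline=not, Modem stage inoperative=not → not all inputs occur → does not occur.
Satellite uplink lost [OR]: Power amp fails=not, Transmit chain lost=not → no input occurs → does not occur.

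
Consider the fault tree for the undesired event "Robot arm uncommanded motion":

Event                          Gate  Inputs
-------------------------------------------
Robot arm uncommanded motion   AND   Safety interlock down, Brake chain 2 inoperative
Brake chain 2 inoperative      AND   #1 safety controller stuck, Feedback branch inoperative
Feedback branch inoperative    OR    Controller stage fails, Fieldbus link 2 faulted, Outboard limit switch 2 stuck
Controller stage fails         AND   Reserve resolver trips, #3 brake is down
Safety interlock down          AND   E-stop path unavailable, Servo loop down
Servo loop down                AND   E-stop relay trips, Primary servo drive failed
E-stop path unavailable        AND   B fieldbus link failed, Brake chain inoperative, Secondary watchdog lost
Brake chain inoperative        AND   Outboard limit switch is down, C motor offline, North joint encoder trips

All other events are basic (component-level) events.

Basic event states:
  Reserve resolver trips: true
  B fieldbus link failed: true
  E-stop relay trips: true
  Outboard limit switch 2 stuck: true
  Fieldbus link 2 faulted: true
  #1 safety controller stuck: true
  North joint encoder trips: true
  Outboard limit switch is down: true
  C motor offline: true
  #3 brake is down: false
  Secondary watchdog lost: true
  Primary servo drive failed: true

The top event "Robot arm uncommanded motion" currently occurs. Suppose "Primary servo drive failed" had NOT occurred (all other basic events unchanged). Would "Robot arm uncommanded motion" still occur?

No

Counterfactual: set "Primary servo drive failed" to not occurred.
Brake chain inoperative [AND]: Outboard limit switch is down=occurs, C motor offline=occurs, North joint encoder trips=occurs → all inputs occur → occurs.
E-stop path unavailable [AND]: B fieldbus link failed=occurs, Brake chain inoperative=occurs, Secondary watchdog lost=occurs → all inputs occur → occurs.
Servo loop down [AND]: E-stop relay trips=occurs, Primary servo drive failed=not → not all inputs occur → does not occur.
Safety interlock down [AND]: E-stop path unavailable=occurs, Servo loop down=not → not all inputs occur → does not occur.
Controller stage fails [AND]: Reserve resolver trips=occurs, #3 brake is down=not → not all inputs occur → does not occur.
Feedback branch inoperative [OR]: Controller stage fails=not, Fieldbus link 2 faulted=occurs, Outboard limit switch 2 stuck=occurs → at least one input occurs → occurs.
Brake chain 2 inoperative [AND]: #1 safety controller stuck=occurs, Feedback branch inoperative=occurs → all inputs occur → occurs.
Robot arm uncommanded motion [AND]: Safety interlock down=not, Brake chain 2 inoperative=occurs → not all inputs occur → does not occur.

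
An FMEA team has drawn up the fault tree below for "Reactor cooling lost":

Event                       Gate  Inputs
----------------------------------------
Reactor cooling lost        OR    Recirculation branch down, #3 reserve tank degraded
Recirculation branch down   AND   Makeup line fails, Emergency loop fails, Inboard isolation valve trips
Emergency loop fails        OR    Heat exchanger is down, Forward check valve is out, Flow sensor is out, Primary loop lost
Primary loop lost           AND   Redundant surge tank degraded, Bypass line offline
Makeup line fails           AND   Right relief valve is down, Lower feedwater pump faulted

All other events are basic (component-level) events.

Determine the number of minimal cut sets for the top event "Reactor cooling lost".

5

Makeup line fails [AND]: one cut set from each child combined → 1 × 1 = 1 cut set(s).
Primary loop lost [AND]: one cut set from each child combined → 1 × 1 = 1 cut set(s).
Emergency loop fails [OR]: union of children's cut sets → 4 cut set(s).
Recirculation branch down [AND]: one cut set from each child combined → 1 × 4 × 1 = 4 cut set(s).
Reactor cooling lost [OR]: union of children's cut sets → 5 cut set(s).
Minimal cut sets: {Heat exchanger is down, Inboard isolation valve trips, Lower feedwater pump faulted, Right relief valve is down}; {Forward check valve is out, Inboard isolation valve trips, Lower feedwater pump faulted, Right relief valve is down}; {Flow sensor is out, Inboard isolation valve trips, Lower feedwater pump faulted, Right relief valve is down}; {Bypass line offline, Inboard isolation valve trips, Lower feedwater pump faulted, Redundant surge tank degraded, Right relief valve is down}; {#3 reserve tank degraded}.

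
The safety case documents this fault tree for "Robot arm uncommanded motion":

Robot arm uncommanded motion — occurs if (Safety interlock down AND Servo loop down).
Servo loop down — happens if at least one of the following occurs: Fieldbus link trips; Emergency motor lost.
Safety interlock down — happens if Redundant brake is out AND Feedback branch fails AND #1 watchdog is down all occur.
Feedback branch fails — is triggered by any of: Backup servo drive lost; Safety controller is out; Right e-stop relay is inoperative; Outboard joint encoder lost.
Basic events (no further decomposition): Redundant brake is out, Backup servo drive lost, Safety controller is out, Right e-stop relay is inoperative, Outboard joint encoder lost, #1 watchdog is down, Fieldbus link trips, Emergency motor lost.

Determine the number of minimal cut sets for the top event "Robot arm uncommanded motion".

8

Feedback branch fails [OR]: union of children's cut sets → 4 cut set(s).
Safety interlock down [AND]: one cut set from each child combined → 1 × 4 × 1 = 4 cut set(s).
Servo loop down [OR]: union of children's cut sets → 2 cut set(s).
Robot arm uncommanded motion [AND]: one cut set from each child combined → 4 × 2 = 8 cut set(s).
Minimal cut sets: {#1 watchdog is down, Backup servo drive lost, Fieldbus link trips, Redundant brake is out}; {#1 watchdog is down, Backup servo drive lost, Emergency motor lost, Redundant brake is out}; {#1 watchdog is down, Fieldbus link trips, Redundant brake is out, Safety controller is out}; {#1 watchdog is down, Emergency motor lost, Redundant brake is out, Safety controller is out}; {#1 watchdog is down, Fieldbus link trips, Redundant brake is out, Right e-stop relay is inoperative}; {#1 watchdog is down, Emergency motor lost, Redundant brake is out, Right e-stop relay is inoperative}; {#1 watchdog is down, Fieldbus link trips, Outboard joint encoder lost, Redundant brake is out}; {#1 watchdog is down, Emergency motor lost, Outboard joint encoder lost, Redundant brake is out}.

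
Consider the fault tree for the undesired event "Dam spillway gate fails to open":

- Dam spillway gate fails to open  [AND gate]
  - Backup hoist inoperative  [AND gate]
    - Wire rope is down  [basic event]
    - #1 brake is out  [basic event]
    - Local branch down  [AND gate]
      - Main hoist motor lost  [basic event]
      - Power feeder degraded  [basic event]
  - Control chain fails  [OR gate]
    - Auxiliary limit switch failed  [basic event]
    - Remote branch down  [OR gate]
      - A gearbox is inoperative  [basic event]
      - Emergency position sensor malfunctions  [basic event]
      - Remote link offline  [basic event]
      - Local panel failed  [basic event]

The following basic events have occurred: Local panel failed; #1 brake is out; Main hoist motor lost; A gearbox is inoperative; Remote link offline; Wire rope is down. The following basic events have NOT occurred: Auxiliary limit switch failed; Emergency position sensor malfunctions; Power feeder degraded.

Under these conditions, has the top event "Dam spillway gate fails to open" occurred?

Local branch down [AND]: Main hoist motor lost=occurs, Power feeder degraded=not → not all inputs occur → does not occur.
Backup hoist inoperative [AND]: Wire rope is down=occurs, #1 brake is out=occurs, Local branch down=not → not all inputs occur → does not occur.
Remote branch down [OR]: A gearbox is inoperative=occurs, Emergency position sensor malfunctions=not, Remote link offline=occurs, Local panel failed=occurs → at least one input occurs → occurs.
Control chain fails [OR]: Auxiliary limit switch failed=not, Remote branch down=occurs → at least one input occurs → occurs.
Dam spillway gate fails to open [AND]: Backup hoist inoperative=not, Control chain fails=occurs → not all inputs occur → does not occur.

No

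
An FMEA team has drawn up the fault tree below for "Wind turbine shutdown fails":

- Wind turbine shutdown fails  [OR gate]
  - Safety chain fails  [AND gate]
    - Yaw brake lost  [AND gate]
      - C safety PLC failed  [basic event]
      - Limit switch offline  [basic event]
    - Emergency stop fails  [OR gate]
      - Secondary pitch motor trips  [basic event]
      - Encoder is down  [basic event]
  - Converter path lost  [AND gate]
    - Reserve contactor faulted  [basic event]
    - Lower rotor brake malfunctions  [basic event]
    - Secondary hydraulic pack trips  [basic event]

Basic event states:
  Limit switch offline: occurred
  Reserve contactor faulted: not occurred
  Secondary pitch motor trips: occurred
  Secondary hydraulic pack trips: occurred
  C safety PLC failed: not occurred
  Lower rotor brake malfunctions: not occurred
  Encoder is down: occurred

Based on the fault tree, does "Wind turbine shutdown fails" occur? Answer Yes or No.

No

Yaw brake lost [AND]: C safety PLC failed=not, Limit switch offline=occurs → not all inputs occur → does not occur.
Emergency stop fails [OR]: Secondary pitch motor trips=occurs, Encoder is down=occurs → at least one input occurs → occurs.
Safety chain fails [AND]: Yaw brake lost=not, Emergency stop fails=occurs → not all inputs occur → does not occur.
Converter path lost [AND]: Reserve contactor faulted=not, Lower rotor brake malfunctions=not, Secondary hydraulic pack trips=occurs → not all inputs occur → does not occur.
Wind turbine shutdown fails [OR]: Safety chain fails=not, Converter path lost=not → no input occurs → does not occur.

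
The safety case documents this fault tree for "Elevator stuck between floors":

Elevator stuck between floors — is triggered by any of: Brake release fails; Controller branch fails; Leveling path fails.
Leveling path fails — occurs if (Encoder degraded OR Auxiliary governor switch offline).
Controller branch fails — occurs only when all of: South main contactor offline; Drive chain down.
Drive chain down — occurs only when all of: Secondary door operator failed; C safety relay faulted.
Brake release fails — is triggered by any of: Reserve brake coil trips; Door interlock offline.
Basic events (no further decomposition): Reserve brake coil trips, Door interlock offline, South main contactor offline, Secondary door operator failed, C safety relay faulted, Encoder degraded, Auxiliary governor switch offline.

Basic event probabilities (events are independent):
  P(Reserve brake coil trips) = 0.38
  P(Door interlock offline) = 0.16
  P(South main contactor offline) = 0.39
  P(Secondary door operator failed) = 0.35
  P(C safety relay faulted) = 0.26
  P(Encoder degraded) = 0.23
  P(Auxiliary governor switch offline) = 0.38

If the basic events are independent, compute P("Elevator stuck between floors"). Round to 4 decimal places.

0.7602

P(Brake release fails) [OR] = 1 − (1−0.38) × (1−0.16) = 0.479200
P(Drive chain down) [AND] = 0.35 × 0.26 = 0.091000
P(Controller branch fails) [AND] = 0.39 × 0.091000 = 0.035490
P(Leveling path fails) [OR] = 1 − (1−0.23) × (1−0.38) = 0.522600
P(Elevator stuck between floors) [OR] = 1 − (1−0.479200) × (1−0.035490) × (1−0.522600) = 0.760194
Rounded to 4 decimal places: P(Elevator stuck between floors) ≈ 0.7602.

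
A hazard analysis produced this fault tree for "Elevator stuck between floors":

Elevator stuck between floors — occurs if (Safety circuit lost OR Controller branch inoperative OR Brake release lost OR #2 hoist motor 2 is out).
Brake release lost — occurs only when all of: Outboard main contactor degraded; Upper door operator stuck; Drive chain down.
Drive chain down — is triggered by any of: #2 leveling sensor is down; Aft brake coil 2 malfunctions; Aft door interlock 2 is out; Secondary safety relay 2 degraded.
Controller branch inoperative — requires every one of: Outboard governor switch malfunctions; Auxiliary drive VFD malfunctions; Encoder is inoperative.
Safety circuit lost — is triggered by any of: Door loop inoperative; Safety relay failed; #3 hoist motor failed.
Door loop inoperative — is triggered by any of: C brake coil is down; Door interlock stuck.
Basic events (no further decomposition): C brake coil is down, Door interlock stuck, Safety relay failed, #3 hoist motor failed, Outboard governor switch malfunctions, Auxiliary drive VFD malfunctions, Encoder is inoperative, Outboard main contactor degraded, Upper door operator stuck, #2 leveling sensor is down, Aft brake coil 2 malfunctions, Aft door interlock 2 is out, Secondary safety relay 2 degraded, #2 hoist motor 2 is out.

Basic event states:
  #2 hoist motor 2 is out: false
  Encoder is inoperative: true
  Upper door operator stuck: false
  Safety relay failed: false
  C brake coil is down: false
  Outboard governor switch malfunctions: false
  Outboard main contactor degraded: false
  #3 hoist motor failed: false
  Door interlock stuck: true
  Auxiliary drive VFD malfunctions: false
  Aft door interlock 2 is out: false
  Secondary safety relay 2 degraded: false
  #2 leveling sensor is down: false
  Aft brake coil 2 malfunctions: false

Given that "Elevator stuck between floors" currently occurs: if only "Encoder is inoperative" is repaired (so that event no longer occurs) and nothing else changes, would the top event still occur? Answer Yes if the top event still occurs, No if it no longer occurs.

Yes

Counterfactual: set "Encoder is inoperative" to not occurred.
Door loop inoperative [OR]: C brake coil is down=not, Door interlock stuck=occurs → at least one input occurs → occurs.
Safety circuit lost [OR]: Door loop inoperative=occurs, Safety relay failed=not, #3 hoist motor failed=not → at least one input occurs → occurs.
Controller branch inoperative [AND]: Outboard governor switch malfunctions=not, Auxiliary drive VFD malfunctions=not, Encoder is inoperative=not → not all inputs occur → does not occur.
Drive chain down [OR]: #2 leveling sensor is down=not, Aft brake coil 2 malfunctions=not, Aft door interlock 2 is out=not, Secondary safety relay 2 degraded=not → no input occurs → does not occur.
Brake release lost [AND]: Outboard main contactor degraded=not, Upper door operator stuck=not, Drive chain down=not → not all inputs occur → does not occur.
Elevator stuck between floors [OR]: Safety circuit lost=occurs, Controller branch inoperative=not, Brake release lost=not, #2 hoist motor 2 is out=not → at least one input occurs → occurs.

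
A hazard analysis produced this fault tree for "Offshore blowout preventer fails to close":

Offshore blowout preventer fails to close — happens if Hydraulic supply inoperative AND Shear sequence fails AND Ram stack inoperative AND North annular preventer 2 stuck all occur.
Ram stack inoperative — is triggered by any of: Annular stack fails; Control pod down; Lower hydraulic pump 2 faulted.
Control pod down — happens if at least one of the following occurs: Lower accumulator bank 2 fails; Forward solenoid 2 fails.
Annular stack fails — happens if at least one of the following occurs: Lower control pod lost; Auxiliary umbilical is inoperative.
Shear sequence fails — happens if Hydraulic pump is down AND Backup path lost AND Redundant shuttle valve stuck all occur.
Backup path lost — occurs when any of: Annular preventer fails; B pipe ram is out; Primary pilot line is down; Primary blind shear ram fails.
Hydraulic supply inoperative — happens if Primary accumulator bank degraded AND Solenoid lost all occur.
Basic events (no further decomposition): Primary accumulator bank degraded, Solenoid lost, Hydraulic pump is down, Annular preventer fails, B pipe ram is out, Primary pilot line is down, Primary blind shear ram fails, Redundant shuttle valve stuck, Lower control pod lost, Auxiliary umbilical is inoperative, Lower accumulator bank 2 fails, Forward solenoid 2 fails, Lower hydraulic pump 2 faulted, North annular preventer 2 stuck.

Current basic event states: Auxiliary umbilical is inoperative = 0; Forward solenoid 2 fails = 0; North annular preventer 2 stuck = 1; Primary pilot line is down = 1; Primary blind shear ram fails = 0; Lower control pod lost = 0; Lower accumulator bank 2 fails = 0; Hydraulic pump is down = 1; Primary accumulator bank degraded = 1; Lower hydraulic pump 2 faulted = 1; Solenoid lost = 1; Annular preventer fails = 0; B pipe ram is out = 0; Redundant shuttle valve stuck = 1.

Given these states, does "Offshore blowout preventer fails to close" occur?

Hydraulic supply inoperative [AND]: Primary accumulator bank degraded=occurs, Solenoid lost=occurs → all inputs occur → occurs.
Backup path lost [OR]: Annular preventer fails=not, B pipe ram is out=not, Primary pilot line is down=occurs, Primary blind shear ram fails=not → at least one input occurs → occurs.
Shear sequence fails [AND]: Hydraulic pump is down=occurs, Backup path lost=occurs, Redundant shuttle valve stuck=occurs → all inputs occur → occurs.
Annular stack fails [OR]: Lower control pod lost=not, Auxiliary umbilical is inoperative=not → no input occurs → does not occur.
Control pod down [OR]: Lower accumulator bank 2 fails=not, Forward solenoid 2 fails=not → no input occurs → does not occur.
Ram stack inoperative [OR]: Annular stack fails=not, Control pod down=not, Lower hydraulic pump 2 faulted=occurs → at least one input occurs → occurs.
Offshore blowout preventer fails to close [AND]: Hydraulic supply inoperative=occurs, Shear sequence fails=occurs, Ram stack inoperative=occurs, North annular preventer 2 stuck=occurs → all inputs occur → occurs.

Yes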